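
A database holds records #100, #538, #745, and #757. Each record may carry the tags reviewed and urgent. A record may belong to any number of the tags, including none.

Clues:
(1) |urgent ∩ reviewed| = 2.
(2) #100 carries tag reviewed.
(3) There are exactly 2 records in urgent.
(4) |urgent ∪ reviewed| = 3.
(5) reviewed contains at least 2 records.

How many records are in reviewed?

3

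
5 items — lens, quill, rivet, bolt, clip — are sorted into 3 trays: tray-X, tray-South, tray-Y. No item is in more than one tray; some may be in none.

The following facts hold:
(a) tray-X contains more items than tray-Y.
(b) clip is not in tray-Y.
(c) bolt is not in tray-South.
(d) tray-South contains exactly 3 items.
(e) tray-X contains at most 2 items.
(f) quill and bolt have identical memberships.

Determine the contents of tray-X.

tray-X = {bolt, quill}

From (b): clip ∉ tray-Y.
From (c): bolt ∉ tray-South.
(f): quill matches bolt: quill ∉ tray-South.
(d): only 3 candidates remain for tray-South, so all are in.
Suppose quill ∉ tray-X: no assignment then satisfies all the clues, so quill ∈ tray-X.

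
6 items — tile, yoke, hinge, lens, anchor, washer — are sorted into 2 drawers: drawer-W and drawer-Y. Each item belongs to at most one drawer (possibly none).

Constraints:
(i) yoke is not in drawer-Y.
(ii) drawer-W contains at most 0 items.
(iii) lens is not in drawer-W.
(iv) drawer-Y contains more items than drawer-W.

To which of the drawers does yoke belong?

From (i): yoke ∉ drawer-Y.
From (iii): lens ∉ drawer-W.
(ii): drawer-W already has 0, so the rest are out.

yoke: none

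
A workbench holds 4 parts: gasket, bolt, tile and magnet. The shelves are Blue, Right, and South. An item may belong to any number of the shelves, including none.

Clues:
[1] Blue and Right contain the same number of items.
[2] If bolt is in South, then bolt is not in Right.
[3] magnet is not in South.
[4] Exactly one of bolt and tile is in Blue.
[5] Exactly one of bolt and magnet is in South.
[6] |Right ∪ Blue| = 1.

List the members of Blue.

Blue = {tile}

From (3): magnet ∉ South.
(5) (exactly one): bolt ∈ South.
(2): bolt ∉ Right.
Suppose gasket ∈ Blue: no assignment then satisfies all the clues, so gasket ∉ Blue.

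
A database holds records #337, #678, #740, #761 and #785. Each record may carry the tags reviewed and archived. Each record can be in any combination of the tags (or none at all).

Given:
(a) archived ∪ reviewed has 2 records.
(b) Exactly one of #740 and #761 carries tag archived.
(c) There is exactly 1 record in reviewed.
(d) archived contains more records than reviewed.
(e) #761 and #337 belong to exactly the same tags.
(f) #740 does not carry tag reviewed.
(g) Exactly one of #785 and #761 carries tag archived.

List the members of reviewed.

reviewed = {#785}

From (f): #740 ∉ reviewed.
Suppose #337 ∈ reviewed: no assignment then satisfies all the clues, so #337 ∉ reviewed.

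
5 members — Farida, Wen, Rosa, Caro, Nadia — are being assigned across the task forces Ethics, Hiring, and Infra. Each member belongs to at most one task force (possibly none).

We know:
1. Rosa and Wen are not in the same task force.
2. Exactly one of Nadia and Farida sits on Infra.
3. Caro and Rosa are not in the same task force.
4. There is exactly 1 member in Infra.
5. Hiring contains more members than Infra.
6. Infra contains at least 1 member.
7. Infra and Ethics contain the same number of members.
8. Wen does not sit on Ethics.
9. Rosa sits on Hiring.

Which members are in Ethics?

Ethics = {Caro}

From (8): Wen ∉ Ethics.
From (9): Rosa ∈ Hiring.
(1): Wen ∉ Hiring.
(3): Caro ∉ Hiring.
Suppose Farida ∈ Ethics: no assignment then satisfies all the clues, so Farida ∉ Ethics.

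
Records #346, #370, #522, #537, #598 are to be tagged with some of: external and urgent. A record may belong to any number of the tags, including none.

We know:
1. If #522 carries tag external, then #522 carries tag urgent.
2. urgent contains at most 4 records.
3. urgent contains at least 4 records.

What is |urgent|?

4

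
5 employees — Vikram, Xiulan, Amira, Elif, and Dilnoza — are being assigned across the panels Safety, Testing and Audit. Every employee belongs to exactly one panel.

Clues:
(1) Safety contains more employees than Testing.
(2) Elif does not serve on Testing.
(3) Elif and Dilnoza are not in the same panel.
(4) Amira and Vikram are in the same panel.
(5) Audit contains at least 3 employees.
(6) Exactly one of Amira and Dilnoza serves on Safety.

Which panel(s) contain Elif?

Elif: Audit

From (2): Elif ∉ Testing.
Suppose Elif ∈ Safety: no assignment then satisfies all the clues, so Elif ∉ Safety.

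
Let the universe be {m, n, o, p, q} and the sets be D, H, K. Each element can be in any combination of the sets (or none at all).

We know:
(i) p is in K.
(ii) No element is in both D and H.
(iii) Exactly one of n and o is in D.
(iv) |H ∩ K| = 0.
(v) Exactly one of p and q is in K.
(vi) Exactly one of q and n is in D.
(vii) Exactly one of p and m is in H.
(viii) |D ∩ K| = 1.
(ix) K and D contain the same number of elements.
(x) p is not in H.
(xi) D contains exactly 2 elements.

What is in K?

K = {o, p}

From (i): p ∈ K.
From (x): p ∉ H.
(v) (exactly one): q ∉ K.
(vii) (exactly one): m ∈ H.
(ii) (disjoint): m ∉ D.
Suppose m ∈ K: no assignment then satisfies all the clues, so m ∉ K.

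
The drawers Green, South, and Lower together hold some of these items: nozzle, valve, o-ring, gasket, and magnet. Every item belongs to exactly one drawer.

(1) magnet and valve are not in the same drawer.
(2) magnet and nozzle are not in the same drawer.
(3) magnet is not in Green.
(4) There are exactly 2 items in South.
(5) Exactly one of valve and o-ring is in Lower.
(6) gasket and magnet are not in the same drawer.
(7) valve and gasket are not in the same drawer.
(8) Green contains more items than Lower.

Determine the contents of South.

South = {magnet, o-ring}

From (3): magnet ∉ Green.
Suppose nozzle ∈ South: no assignment then satisfies all the clues, so nozzle ∉ South.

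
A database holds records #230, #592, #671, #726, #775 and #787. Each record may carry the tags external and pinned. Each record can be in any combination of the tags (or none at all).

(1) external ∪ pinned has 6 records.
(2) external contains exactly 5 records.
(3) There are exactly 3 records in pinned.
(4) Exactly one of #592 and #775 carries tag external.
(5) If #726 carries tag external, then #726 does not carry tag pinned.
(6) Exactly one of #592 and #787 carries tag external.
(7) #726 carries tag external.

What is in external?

external = {#230, #671, #726, #775, #787}

From (7): #726 ∈ external.
(5): #726 ∉ pinned.
Suppose #230 ∉ external: no assignment then satisfies all the clues, so #230 ∈ external.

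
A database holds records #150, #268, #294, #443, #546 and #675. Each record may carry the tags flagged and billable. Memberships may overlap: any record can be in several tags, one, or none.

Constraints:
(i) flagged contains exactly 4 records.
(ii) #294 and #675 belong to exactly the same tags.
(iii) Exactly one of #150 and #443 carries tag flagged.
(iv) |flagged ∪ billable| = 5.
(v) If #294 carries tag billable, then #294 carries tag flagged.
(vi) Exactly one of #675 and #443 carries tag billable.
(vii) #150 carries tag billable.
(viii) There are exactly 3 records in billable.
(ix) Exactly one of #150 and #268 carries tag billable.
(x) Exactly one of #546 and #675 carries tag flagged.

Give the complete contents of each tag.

flagged = {#268, #294, #443, #675}; billable = {#150, #294, #675}

From (vii): #150 ∈ billable.
(ix) (exactly one): #268 ∉ billable.
Suppose #150 ∈ flagged: no assignment then satisfies all the clues, so #150 ∉ flagged.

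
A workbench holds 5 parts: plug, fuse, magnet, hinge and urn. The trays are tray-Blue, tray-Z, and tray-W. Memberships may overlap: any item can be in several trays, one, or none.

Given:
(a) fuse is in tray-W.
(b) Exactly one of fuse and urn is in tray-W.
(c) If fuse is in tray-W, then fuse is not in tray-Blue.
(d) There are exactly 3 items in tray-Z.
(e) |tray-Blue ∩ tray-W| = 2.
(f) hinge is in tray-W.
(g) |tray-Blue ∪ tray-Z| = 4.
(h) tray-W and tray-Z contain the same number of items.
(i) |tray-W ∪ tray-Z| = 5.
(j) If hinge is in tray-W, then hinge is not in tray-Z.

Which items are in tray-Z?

tray-Z = {magnet, plug, urn}

From (a): fuse ∈ tray-W.
From (f): hinge ∈ tray-W.
(b) (exactly one): urn ∉ tray-W.
(c): fuse ∉ tray-Blue.
(j): hinge ∉ tray-Z.
Suppose plug ∉ tray-Z: no assignment then satisfies all the clues, so plug ∈ tray-Z.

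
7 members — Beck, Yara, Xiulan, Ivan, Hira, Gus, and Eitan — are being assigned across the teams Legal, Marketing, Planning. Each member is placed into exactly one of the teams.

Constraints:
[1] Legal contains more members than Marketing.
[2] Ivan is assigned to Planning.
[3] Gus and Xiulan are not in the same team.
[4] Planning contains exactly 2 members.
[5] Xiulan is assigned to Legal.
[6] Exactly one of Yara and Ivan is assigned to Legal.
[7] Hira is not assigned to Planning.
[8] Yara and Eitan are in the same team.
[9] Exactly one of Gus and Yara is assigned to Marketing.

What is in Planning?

Planning = {Beck, Ivan}

From (2): Ivan ∈ Planning.
From (5): Xiulan ∈ Legal.
From (7): Hira ∉ Planning.
(3): Gus ∉ Legal.
(6) (exactly one): Yara ∈ Legal.
(8): Eitan matches Yara: Eitan ∈ Legal.
(9) (exactly one): Gus ∈ Marketing.
(4): only 2 candidates remain for Planning, so all are in.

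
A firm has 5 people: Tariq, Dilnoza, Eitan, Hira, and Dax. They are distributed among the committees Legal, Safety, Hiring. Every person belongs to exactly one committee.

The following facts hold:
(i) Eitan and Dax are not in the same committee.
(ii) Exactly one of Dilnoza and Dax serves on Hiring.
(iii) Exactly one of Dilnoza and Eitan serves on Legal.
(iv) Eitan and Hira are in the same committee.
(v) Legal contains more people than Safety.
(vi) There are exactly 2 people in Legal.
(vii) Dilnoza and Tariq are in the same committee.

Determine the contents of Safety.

Safety = {Dax}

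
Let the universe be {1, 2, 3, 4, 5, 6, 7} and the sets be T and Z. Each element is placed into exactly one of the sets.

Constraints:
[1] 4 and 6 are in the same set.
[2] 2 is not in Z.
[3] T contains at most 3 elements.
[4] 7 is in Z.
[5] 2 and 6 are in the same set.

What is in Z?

Z = {1, 3, 5, 7}

From (2): 2 ∉ Z.
From (4): 7 ∈ Z.
(5): 6 matches 2: 6 ∉ Z.
Only one set left: 2 ∈ T.
Only one set left: 6 ∈ T.
(1): 4 matches 6: 4 ∈ T.
(3): T already has 3, so the rest are out.
Only one set left: 1 ∈ Z.
Only one set left: 3 ∈ Z.
Only one set left: 5 ∈ Z.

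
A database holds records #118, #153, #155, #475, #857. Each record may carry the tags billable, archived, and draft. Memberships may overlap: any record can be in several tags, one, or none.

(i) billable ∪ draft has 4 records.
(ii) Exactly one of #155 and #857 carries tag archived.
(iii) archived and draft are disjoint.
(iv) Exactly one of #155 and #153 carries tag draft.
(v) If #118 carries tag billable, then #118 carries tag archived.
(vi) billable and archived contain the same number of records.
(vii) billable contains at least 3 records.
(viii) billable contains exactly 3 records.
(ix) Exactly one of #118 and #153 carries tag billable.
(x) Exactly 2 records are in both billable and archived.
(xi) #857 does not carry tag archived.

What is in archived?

From (xi): #857 ∉ archived.
(ii) (exactly one): #155 ∈ archived.
(iii) (disjoint): #155 ∉ draft.
(iv) (exactly one): #153 ∈ draft.
(iii) (disjoint): #153 ∉ archived.
Suppose #118 ∉ archived: no assignment then satisfies all the clues, so #118 ∈ archived.

archived = {#118, #155, #475}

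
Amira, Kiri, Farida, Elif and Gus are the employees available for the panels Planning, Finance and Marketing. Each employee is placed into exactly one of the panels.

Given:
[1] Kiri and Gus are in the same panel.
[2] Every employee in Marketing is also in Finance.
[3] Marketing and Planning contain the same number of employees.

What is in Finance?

Finance = {Amira, Elif, Farida, Gus, Kiri}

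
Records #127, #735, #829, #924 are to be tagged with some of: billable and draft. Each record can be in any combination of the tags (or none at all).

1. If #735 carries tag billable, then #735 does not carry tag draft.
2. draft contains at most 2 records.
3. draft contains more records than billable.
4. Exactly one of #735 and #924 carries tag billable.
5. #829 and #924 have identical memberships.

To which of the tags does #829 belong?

#829: draft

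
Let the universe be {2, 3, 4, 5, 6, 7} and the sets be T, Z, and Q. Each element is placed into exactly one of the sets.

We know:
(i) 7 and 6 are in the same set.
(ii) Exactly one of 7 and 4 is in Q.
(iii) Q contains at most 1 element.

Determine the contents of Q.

Q = {4}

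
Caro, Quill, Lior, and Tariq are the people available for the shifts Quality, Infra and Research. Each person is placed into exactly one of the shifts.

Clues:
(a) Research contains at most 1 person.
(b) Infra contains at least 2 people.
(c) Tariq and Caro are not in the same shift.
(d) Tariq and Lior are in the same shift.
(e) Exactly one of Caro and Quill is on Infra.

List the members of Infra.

Infra = {Lior, Quill, Tariq}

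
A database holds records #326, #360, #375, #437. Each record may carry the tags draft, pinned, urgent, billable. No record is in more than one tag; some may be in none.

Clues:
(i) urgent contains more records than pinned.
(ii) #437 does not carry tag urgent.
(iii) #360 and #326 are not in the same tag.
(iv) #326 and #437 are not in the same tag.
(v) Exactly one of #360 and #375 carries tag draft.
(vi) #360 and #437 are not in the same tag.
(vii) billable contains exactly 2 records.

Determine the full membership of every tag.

draft = {#360}; pinned = {}; urgent = {#326}; billable = {#375, #437}

From (ii): #437 ∉ urgent.
Suppose #326 ∈ draft: no assignment then satisfies all the clues, so #326 ∉ draft.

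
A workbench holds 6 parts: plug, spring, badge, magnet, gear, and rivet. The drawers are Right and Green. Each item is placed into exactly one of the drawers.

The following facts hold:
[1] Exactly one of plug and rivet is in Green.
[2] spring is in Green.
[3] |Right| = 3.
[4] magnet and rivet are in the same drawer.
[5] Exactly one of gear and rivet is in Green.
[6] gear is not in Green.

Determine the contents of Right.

Right = {badge, gear, plug}

From (2): spring ∈ Green.
From (6): gear ∉ Green.
(5) (exactly one): rivet ∈ Green.
Only one drawer left: gear ∈ Right.
(1) (exactly one): plug ∉ Green.
(4): magnet matches rivet: magnet ∉ Right.
(4): magnet matches rivet: magnet ∈ Green.
Only one drawer left: plug ∈ Right.
(3): only 3 candidates remain for Right, so all are in.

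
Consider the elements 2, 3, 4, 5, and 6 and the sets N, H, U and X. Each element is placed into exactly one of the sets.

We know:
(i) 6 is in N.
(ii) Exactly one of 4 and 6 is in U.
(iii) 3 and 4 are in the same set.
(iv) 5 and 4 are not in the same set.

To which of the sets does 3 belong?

From (i): 6 ∈ N.
(ii) (exactly one): 4 ∈ U.
(iii): 3 matches 4: 3 ∉ N.
(iii): 3 matches 4: 3 ∉ H.
(iii): 3 matches 4: 3 ∈ U.
(iv): 5 ∉ U.

3: U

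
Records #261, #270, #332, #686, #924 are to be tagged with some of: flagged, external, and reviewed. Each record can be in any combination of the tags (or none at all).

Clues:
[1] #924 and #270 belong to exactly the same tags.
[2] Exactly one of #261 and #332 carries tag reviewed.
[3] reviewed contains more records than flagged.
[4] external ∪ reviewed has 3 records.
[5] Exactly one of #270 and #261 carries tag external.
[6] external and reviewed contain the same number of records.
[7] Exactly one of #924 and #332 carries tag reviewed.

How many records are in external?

2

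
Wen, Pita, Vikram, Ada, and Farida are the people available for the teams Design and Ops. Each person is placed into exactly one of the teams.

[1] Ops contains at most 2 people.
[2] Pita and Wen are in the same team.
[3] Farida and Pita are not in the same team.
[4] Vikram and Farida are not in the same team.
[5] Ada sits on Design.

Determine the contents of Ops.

From (5): Ada ∈ Design.
Suppose Wen ∈ Ops: no assignment then satisfies all the clues, so Wen ∉ Ops.

Ops = {Farida}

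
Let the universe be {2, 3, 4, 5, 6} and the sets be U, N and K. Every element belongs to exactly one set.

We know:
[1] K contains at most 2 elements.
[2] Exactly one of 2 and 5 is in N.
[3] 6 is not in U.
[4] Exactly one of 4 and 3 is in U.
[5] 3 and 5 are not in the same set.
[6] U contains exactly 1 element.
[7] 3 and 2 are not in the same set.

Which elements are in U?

U = {3}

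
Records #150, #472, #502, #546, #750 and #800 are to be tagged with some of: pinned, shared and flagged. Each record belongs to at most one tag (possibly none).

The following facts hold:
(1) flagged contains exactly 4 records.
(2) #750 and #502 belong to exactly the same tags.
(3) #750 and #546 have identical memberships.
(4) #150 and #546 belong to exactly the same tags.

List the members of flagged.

flagged = {#150, #502, #546, #750}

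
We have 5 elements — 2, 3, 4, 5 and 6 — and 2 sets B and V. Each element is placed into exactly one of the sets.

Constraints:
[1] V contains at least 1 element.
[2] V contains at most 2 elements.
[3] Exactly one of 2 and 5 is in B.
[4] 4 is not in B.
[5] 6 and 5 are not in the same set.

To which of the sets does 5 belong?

5: V

From (4): 4 ∉ B.
Only one set left: 4 ∈ V.
Suppose 5 ∈ B: no assignment then satisfies all the clues, so 5 ∉ B.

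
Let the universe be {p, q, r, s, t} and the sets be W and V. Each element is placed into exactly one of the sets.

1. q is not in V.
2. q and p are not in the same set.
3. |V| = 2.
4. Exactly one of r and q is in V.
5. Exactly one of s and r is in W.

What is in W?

From (1): q ∉ V.
(4) (exactly one): r ∈ V.
(5) (exactly one): s ∈ W.
Only one set left: q ∈ W.
(2): p ∉ W.
Only one set left: p ∈ V.
(3): V already has 2, so the rest are out.
Only one set left: t ∈ W.

W = {q, s, t}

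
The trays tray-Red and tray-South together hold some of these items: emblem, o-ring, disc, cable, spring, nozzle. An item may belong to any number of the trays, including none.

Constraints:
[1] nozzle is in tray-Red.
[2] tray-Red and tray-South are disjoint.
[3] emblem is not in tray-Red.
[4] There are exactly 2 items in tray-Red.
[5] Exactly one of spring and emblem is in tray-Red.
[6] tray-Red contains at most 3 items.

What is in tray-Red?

tray-Red = {nozzle, spring}

From (1): nozzle ∈ tray-Red.
From (3): emblem ∉ tray-Red.
(2) (disjoint): nozzle ∉ tray-South.
(5) (exactly one): spring ∈ tray-Red.
(2) (disjoint): spring ∉ tray-South.
(4): tray-Red already has 2, so the rest are out.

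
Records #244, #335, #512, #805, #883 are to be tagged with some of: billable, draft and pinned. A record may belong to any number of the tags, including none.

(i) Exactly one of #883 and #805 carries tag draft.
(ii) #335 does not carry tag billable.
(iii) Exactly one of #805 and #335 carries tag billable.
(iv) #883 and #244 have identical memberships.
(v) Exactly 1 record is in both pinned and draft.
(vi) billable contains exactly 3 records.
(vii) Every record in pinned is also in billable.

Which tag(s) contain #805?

#805: billable, draft, pinned

From (ii): #335 ∉ billable.
(iii) (exactly one): #805 ∈ billable.
(vii) contrapositive: #335 ∉ pinned.
Suppose #805 ∉ draft: no assignment then satisfies all the clues, so #805 ∈ draft.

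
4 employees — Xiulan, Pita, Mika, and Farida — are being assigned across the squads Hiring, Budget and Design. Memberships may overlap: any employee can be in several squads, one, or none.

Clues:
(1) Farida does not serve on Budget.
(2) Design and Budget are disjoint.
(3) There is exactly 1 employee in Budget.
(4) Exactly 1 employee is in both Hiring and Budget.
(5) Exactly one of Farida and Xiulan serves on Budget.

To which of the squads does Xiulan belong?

From (1): Farida ∉ Budget.
(5) (exactly one): Xiulan ∈ Budget.
(2) (disjoint): Xiulan ∉ Design.
(3): Budget already has 1, so the rest are out.
Suppose Xiulan ∉ Hiring: no assignment then satisfies all the clues, so Xiulan ∈ Hiring.

Xiulan: Budget, Hiring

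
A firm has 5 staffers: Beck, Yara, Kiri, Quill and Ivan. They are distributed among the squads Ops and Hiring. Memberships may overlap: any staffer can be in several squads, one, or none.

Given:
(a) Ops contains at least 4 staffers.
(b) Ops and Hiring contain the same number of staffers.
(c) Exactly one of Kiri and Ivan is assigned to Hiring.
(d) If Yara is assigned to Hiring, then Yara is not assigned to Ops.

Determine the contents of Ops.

Ops = {Beck, Ivan, Kiri, Quill}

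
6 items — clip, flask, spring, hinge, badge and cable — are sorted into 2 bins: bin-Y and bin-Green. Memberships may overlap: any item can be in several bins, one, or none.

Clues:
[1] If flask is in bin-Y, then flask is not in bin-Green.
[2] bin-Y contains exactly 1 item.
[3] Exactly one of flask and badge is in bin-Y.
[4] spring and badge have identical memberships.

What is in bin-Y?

bin-Y = {flask}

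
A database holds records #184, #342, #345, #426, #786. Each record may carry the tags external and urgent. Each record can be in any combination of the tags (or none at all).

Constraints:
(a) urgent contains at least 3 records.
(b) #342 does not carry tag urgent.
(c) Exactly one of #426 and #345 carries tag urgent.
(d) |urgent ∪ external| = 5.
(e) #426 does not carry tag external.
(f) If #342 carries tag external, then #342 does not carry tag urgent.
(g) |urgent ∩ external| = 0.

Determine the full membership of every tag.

external = {#342, #345}; urgent = {#184, #426, #786}

From (b): #342 ∉ urgent.
From (e): #426 ∉ external.
Suppose #184 ∈ external: no assignment then satisfies all the clues, so #184 ∉ external.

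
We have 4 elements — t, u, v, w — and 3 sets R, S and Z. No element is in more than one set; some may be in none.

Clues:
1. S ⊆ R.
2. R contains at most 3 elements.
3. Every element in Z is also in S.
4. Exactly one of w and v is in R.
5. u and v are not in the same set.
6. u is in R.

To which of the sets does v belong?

From (6): u ∈ R.
(5): v ∉ R.
(1) contrapositive: v ∉ S.
(3) contrapositive: v ∉ Z.
(4) (exactly one): w ∈ R.

v: none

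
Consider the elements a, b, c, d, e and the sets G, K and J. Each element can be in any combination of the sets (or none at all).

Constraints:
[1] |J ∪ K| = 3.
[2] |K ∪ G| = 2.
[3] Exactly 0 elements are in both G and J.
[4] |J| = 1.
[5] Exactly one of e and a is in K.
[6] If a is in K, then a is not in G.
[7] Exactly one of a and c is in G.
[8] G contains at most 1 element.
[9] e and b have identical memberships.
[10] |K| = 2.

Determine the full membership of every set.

G = {c}; K = {a, c}; J = {d}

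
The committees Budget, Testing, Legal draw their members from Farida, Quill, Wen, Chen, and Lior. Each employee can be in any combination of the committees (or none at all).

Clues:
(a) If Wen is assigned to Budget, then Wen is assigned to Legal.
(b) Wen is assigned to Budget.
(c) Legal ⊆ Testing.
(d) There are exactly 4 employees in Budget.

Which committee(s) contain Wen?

Wen: Budget, Legal, Testing

From (b): Wen ∈ Budget.
(a): Wen ∈ Legal.
(c) with Wen ∈ Legal: Wen ∈ Testing.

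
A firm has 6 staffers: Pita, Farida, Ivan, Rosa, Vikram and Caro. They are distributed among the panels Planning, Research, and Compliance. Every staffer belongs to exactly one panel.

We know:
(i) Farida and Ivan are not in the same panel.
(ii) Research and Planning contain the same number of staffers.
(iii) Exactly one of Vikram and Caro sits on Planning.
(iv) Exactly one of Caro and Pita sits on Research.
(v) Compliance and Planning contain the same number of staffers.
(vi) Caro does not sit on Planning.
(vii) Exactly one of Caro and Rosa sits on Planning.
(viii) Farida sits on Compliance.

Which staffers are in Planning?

Planning = {Rosa, Vikram}

From (vi): Caro ∉ Planning.
From (viii): Farida ∈ Compliance.
(i): Ivan ∉ Compliance.
(iii) (exactly one): Vikram ∈ Planning.
(vii) (exactly one): Rosa ∈ Planning.
Suppose Pita ∈ Planning: no assignment then satisfies all the clues, so Pita ∉ Planning.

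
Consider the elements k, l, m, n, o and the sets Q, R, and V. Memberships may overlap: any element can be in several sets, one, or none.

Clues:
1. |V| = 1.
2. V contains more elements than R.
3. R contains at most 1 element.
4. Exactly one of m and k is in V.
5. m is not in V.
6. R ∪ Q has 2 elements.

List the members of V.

From (5): m ∉ V.
(4) (exactly one): k ∈ V.
(1): V already has 1, so the rest are out.

V = {k}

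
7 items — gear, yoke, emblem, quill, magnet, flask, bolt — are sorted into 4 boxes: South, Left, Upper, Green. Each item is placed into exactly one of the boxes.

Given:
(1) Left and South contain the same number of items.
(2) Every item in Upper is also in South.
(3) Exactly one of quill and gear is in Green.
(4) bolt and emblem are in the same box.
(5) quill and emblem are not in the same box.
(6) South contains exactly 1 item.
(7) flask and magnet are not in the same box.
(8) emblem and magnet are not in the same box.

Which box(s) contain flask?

flask: Green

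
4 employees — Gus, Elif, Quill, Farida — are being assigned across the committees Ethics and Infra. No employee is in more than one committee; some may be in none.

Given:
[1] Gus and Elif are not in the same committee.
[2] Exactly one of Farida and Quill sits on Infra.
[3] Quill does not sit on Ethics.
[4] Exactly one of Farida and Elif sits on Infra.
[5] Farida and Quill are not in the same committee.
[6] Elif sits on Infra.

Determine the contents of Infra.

Infra = {Elif, Quill}

From (3): Quill ∉ Ethics.
From (6): Elif ∈ Infra.
(1): Gus ∉ Infra.
(4) (exactly one): Farida ∉ Infra.
(2) (exactly one): Quill ∈ Infra.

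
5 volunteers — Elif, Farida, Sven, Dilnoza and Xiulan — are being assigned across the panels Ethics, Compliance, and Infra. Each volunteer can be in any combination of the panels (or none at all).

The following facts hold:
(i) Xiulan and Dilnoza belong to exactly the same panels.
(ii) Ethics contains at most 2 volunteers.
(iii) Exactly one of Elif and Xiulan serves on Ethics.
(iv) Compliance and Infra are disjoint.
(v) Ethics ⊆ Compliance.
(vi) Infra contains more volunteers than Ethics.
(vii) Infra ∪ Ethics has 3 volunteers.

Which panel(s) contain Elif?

Elif: Compliance, Ethics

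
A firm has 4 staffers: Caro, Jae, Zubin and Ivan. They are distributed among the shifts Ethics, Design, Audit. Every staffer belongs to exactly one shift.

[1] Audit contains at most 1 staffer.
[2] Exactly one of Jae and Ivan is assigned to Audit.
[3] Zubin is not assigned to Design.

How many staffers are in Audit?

1

From (3): Zubin ∉ Design.
Suppose Caro ∈ Audit: no assignment then satisfies all the clues, so Caro ∉ Audit.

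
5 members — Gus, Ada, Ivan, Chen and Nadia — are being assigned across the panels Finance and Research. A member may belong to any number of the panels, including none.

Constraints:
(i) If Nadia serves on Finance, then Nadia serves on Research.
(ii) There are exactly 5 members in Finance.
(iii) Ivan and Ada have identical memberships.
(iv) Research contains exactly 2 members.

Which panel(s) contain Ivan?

Ivan: Finance

(ii): only 5 candidates remain for Finance, so all are in.
(i): Nadia ∈ Research.
Suppose Ivan ∈ Research: no assignment then satisfies all the clues, so Ivan ∉ Research.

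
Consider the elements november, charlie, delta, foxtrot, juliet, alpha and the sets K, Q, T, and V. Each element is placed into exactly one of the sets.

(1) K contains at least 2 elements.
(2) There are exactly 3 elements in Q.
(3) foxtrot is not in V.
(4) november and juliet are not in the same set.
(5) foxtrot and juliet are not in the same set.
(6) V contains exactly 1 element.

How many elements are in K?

2

From (3): foxtrot ∉ V.
Suppose november ∈ T: no assignment then satisfies all the clues, so november ∉ T.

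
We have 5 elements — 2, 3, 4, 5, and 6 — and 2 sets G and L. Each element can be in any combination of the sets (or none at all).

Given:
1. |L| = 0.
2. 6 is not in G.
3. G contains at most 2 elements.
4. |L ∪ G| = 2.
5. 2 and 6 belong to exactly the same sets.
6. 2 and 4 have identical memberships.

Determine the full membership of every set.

G = {3, 5}; L = {}

From (2): 6 ∉ G.
(1): L already has 0, so the rest are out.
(5): 2 matches 6: 2 ∉ G.
(6): 4 matches 2: 4 ∉ G.
Suppose 3 ∉ G: no assignment then satisfies all the clues, so 3 ∈ G.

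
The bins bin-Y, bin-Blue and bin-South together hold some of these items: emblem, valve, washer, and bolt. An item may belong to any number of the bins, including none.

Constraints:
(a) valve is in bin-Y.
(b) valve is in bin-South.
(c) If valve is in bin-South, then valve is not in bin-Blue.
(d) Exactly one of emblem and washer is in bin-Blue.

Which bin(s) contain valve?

From (a): valve ∈ bin-Y.
From (b): valve ∈ bin-South.
(c): valve ∉ bin-Blue.

valve: bin-South, bin-Y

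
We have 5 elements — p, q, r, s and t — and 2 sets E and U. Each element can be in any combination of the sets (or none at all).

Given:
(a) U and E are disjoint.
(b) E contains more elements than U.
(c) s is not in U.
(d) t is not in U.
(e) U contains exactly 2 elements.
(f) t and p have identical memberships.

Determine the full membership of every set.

E = {p, s, t}; U = {q, r}

From (c): s ∉ U.
From (d): t ∉ U.
(f): p matches t: p ∉ U.
(e): only 2 candidates remain for U, so all are in.
(a) (disjoint): q ∉ E.
(a) (disjoint): r ∉ E.
Suppose p ∉ E: no assignment then satisfies all the clues, so p ∈ E.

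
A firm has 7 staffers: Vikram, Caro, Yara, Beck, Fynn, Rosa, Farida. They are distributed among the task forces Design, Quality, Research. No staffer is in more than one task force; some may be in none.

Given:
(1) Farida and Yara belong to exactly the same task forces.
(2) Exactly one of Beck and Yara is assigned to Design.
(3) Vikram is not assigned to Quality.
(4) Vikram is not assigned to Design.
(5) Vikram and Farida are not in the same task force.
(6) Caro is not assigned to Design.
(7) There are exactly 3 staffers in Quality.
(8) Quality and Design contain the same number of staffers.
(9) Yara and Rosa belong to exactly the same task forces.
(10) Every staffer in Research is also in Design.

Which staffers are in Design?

Design = {Farida, Rosa, Yara}

From (3): Vikram ∉ Quality.
From (4): Vikram ∉ Design.
From (6): Caro ∉ Design.
(10) contrapositive: Vikram ∉ Research.
(10) contrapositive: Caro ∉ Research.
Suppose Yara ∉ Design: no assignment then satisfies all the clues, so Yara ∈ Design.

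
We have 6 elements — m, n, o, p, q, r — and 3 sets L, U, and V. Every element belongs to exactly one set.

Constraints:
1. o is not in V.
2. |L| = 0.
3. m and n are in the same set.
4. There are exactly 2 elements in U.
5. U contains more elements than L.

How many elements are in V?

4

From (1): o ∉ V.
(2): L already has 0, so the rest are out.
Only one set left: o ∈ U.
Suppose m ∈ U: no assignment then satisfies all the clues, so m ∉ U.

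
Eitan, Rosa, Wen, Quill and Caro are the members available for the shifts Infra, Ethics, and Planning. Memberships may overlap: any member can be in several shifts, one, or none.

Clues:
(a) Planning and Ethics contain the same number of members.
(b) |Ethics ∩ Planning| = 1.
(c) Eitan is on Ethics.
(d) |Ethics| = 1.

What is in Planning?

Planning = {Eitan}

From (c): Eitan ∈ Ethics.
(d): Ethics already has 1, so the rest are out.
Suppose Eitan ∉ Planning: no assignment then satisfies all the clues, so Eitan ∈ Planning.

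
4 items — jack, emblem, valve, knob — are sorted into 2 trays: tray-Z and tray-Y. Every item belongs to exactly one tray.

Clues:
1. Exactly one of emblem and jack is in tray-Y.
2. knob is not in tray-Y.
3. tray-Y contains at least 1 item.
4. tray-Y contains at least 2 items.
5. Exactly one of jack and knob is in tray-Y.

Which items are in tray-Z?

tray-Z = {emblem, knob}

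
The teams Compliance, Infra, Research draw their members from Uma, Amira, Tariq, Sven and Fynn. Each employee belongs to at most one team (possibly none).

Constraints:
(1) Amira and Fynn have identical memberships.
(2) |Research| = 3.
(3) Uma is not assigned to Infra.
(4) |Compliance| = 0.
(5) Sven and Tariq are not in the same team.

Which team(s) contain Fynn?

Fynn: Research

From (3): Uma ∉ Infra.
(4): Compliance already has 0, so the rest are out.
Suppose Fynn ∈ Infra: no assignment then satisfies all the clues, so Fynn ∉ Infra.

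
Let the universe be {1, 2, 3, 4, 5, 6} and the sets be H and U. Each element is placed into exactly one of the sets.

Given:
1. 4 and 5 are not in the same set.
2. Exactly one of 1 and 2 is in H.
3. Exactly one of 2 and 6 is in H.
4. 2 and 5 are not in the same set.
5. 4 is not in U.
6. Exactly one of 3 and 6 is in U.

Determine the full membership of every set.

From (5): 4 ∉ U.
Only one set left: 4 ∈ H.
(1): 5 ∉ H.
Only one set left: 5 ∈ U.
(4): 2 ∉ U.
Only one set left: 2 ∈ H.
(2) (exactly one): 1 ∉ H.
(3) (exactly one): 6 ∉ H.
Only one set left: 1 ∈ U.
Only one set left: 6 ∈ U.
(6) (exactly one): 3 ∉ U.
Only one set left: 3 ∈ H.

H = {2, 3, 4}; U = {1, 5, 6}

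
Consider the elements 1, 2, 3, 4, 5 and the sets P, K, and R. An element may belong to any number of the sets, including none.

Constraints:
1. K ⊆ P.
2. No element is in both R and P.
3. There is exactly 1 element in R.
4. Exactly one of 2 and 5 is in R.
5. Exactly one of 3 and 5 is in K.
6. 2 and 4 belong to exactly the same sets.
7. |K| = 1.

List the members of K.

K = {3}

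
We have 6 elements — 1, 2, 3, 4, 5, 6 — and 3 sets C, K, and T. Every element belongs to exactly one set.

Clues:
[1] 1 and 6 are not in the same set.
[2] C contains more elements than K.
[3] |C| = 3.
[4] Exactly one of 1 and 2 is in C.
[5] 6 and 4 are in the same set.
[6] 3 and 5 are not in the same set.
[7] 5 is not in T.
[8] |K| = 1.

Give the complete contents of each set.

C = {2, 4, 6}; K = {5}; T = {1, 3}

From (7): 5 ∉ T.
Suppose 1 ∈ C: no assignment then satisfies all the clues, so 1 ∉ C.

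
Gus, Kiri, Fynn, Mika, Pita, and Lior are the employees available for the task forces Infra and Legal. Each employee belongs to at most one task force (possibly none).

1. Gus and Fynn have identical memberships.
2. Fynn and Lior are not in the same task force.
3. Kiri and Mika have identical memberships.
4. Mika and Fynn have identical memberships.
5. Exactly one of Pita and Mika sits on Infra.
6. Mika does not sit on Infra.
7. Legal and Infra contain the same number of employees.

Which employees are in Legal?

Legal = {Lior}

From (6): Mika ∉ Infra.
(3): Kiri matches Mika: Kiri ∉ Infra.
(4): Fynn matches Mika: Fynn ∉ Infra.
(5) (exactly one): Pita ∈ Infra.
(1): Gus matches Fynn: Gus ∉ Infra.
Suppose Gus ∈ Legal: no assignment then satisfies all the clues, so Gus ∉ Legal.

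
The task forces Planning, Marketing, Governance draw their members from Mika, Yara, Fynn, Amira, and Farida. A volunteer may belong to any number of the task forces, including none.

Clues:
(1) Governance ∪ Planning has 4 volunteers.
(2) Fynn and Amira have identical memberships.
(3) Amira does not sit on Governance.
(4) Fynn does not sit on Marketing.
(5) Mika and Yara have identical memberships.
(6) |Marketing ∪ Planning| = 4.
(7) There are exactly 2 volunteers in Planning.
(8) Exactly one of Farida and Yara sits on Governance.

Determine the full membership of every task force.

Planning = {Amira, Fynn}; Marketing = {Mika, Yara}; Governance = {Mika, Yara}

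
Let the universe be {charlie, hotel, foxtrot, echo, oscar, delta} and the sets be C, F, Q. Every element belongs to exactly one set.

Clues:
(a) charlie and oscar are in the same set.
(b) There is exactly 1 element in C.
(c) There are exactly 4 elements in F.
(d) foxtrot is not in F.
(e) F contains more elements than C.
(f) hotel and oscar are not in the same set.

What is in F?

F = {charlie, delta, echo, oscar}

From (d): foxtrot ∉ F.
Suppose charlie ∉ F: no assignment then satisfies all the clues, so charlie ∈ F.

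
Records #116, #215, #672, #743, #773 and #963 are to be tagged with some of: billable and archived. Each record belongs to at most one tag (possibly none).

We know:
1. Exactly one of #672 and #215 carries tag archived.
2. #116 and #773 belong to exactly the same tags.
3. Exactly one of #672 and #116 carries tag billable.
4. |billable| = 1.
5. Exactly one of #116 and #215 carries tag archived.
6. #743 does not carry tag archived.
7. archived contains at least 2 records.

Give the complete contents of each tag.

billable = {#672}; archived = {#215, #963}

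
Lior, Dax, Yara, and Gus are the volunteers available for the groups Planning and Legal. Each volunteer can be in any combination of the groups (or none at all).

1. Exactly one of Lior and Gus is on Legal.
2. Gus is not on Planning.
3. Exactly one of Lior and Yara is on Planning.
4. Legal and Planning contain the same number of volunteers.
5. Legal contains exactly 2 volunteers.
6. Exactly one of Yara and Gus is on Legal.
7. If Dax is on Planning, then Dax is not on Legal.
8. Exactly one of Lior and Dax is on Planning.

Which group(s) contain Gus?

From (2): Gus ∉ Planning.
Suppose Gus ∈ Legal: no assignment then satisfies all the clues, so Gus ∉ Legal.

Gus: none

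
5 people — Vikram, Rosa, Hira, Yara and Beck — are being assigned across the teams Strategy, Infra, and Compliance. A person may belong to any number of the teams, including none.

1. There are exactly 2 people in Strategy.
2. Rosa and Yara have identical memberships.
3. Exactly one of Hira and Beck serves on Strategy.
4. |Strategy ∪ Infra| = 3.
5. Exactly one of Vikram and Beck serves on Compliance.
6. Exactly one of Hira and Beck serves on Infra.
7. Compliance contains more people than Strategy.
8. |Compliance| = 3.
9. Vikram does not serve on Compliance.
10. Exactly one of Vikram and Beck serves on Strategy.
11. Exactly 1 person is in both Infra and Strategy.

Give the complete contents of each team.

Strategy = {Hira, Vikram}; Infra = {Beck, Vikram}; Compliance = {Beck, Rosa, Yara}

From (9): Vikram ∉ Compliance.
(5) (exactly one): Beck ∈ Compliance.
Suppose Vikram ∉ Strategy: no assignment then satisfies all the clues, so Vikram ∈ Strategy.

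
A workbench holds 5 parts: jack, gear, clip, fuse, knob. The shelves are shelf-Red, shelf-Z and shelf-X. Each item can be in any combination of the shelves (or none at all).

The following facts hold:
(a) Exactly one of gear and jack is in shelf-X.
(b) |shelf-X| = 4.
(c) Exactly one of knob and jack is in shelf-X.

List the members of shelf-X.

shelf-X = {clip, fuse, gear, knob}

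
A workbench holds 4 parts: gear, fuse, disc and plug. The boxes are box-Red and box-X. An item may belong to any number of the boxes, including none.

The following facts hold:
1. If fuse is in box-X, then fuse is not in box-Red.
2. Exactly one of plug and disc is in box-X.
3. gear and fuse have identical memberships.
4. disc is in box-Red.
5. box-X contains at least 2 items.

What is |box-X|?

3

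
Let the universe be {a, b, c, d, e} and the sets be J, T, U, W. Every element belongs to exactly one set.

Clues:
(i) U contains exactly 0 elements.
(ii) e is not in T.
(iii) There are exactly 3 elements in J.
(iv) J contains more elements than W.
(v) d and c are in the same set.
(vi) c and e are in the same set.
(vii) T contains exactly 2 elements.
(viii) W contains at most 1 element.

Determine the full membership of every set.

J = {c, d, e}; T = {a, b}; U = {}; W = {}

From (ii): e ∉ T.
(i): U already has 0, so the rest are out.
(vi): c matches e: c ∉ T.
(v): d matches c: d ∉ T.
(vii): only 2 candidates remain for T, so all are in.
(iii): only 3 candidates remain for J, so all are in.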